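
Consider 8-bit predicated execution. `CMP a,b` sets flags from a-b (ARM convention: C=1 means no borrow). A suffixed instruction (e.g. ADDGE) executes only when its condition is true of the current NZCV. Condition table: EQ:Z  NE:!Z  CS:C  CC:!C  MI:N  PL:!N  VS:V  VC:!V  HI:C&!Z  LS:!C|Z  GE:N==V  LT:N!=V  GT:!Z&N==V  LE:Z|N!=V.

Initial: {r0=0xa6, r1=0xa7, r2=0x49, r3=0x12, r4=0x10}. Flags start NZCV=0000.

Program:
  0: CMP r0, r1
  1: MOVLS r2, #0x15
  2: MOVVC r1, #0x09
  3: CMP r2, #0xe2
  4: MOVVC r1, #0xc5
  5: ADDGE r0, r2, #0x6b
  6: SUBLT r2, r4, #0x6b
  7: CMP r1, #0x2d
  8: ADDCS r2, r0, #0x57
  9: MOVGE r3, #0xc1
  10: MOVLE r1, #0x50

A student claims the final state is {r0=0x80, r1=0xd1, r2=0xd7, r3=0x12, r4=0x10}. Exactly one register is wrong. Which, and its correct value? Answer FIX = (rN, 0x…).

FIX = (r1, 0x50)

0: ✓ CMP  NZCV=1000
1: ✓ MOVLS  r2←0x15
2: ✓ MOVVC  r1←0x09
3: ✓ CMP  NZCV=0000
4: ✓ MOVVC  r1←0xc5
5: ✓ ADDGE  r0←0x80
6: · SUBLT
7: ✓ CMP  NZCV=1010
8: ✓ ADDCS  r2←0xd7
9: · MOVGE
10: ✓ MOVLE  r1←0x50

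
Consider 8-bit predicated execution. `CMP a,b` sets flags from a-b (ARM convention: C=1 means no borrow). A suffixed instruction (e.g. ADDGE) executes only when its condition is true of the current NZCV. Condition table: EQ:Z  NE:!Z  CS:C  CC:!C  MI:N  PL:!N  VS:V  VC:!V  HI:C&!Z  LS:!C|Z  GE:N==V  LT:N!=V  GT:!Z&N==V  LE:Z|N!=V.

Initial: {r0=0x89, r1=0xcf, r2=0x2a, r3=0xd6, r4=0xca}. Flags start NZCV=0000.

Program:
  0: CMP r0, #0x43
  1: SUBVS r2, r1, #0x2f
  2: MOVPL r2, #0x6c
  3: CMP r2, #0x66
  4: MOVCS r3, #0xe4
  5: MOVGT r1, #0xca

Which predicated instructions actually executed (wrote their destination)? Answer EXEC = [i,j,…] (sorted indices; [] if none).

0: ✓ CMP  NZCV=0011
1: ✓ SUBVS  r2←0xa0
2: ✓ MOVPL  r2←0x6c
3: ✓ CMP  NZCV=0010
4: ✓ MOVCS  r3←0xe4
5: ✓ MOVGT  r1←0xca

EXEC = [1,2,4,5]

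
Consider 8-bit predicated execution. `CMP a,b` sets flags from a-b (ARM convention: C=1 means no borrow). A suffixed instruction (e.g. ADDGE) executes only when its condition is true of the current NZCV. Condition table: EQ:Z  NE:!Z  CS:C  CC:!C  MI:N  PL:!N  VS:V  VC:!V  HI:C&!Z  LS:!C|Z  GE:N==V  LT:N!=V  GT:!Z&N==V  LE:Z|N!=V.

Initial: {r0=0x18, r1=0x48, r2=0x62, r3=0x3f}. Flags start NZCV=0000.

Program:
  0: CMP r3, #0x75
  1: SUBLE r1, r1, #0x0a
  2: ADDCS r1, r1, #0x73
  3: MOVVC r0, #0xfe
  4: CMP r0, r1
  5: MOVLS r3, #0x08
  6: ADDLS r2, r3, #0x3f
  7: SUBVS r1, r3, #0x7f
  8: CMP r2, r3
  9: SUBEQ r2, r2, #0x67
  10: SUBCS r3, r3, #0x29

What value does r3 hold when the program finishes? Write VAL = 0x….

0: ✓ CMP  NZCV=1000
1: ✓ SUBLE  r1←0x3e
2: · ADDCS
3: ✓ MOVVC  r0←0xfe
4: ✓ CMP  NZCV=1010
5: · MOVLS
6: · ADDLS
7: · SUBVS
8: ✓ CMP  NZCV=0010
9: · SUBEQ
10: ✓ SUBCS  r3←0x16

VAL = 0x16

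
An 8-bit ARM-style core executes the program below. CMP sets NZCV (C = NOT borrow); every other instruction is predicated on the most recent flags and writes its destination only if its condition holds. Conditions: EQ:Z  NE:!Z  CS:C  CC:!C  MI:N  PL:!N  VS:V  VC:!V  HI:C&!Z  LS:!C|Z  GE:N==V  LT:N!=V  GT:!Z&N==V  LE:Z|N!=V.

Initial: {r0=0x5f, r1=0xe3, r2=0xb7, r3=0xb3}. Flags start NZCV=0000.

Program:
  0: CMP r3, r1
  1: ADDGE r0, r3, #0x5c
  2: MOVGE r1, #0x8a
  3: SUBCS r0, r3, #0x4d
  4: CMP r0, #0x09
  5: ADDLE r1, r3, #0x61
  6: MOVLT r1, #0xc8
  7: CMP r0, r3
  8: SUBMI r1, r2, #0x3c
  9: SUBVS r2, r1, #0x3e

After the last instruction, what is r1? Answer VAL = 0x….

VAL = 0x7b

[0] flags=1000 → (cmp)
[1] flags=1000 GE?F → skip
[2] flags=1000 GE?F → skip
[3] flags=1000 CS?F → skip
[4] flags=0010 → (cmp)
[5] flags=0010 LE?F → skip
[6] flags=0010 LT?F → skip
[7] flags=1001 → (cmp)
[8] flags=1001 MI?T → r1=0x7b
[9] flags=1001 VS?T → r2=0x3d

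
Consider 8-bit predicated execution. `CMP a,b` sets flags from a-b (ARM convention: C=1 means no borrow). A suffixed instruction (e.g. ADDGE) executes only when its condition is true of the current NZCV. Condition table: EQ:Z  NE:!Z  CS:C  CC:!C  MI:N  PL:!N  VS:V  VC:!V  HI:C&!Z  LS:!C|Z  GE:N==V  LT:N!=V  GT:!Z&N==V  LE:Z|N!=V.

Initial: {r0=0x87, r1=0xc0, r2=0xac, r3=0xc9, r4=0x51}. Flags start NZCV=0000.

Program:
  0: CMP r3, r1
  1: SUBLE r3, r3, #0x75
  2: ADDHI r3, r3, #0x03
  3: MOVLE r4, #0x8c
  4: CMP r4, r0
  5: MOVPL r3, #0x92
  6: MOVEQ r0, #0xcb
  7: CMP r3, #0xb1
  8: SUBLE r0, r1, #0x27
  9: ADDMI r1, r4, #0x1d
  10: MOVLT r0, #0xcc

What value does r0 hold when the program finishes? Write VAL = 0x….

VAL = 0x87

0: ✓ CMP  NZCV=0010
1: · SUBLE
2: ✓ ADDHI  r3←0xcc
3: · MOVLE
4: ✓ CMP  NZCV=1001
5: · MOVPL
6: · MOVEQ
7: ✓ CMP  NZCV=0010
8: · SUBLE
9: · ADDMI
10: · MOVLT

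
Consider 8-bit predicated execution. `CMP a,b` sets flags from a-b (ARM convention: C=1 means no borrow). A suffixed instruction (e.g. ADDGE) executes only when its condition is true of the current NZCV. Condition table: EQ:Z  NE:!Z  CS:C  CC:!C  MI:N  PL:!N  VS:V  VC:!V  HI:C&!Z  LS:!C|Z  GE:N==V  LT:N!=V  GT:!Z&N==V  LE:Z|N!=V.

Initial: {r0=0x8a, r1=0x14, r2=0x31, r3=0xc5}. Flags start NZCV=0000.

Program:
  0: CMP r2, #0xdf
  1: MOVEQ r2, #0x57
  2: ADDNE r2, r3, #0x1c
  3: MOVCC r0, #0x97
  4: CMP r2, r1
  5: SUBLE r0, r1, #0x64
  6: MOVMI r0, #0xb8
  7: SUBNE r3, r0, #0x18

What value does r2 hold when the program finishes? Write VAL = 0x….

VAL = 0xe1

0: ✓ CMP  NZCV=0000
1: · MOVEQ
2: ✓ ADDNE  r2←0xe1
3: ✓ MOVCC  r0←0x97
4: ✓ CMP  NZCV=1010
5: ✓ SUBLE  r0←0xb0
6: ✓ MOVMI  r0←0xb8
7: ✓ SUBNE  r3←0xa0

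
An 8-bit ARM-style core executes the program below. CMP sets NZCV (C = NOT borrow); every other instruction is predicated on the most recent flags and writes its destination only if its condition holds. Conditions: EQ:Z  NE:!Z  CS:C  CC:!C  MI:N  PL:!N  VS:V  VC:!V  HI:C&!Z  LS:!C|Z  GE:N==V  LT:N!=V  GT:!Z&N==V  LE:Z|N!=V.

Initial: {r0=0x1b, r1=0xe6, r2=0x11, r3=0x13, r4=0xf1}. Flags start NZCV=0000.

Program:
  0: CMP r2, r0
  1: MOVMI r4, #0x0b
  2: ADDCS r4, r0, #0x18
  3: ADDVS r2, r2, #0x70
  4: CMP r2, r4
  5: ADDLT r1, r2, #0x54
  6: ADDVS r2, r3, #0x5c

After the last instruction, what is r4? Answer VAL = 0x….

VAL = 0x0b

[0] flags=1000 → (cmp)
[1] flags=1000 MI?T → r4=0x0b
[2] flags=1000 CS?F → skip
[3] flags=1000 VS?F → skip
[4] flags=0010 → (cmp)
[5] flags=0010 LT?F → skip
[6] flags=0010 VS?F → skip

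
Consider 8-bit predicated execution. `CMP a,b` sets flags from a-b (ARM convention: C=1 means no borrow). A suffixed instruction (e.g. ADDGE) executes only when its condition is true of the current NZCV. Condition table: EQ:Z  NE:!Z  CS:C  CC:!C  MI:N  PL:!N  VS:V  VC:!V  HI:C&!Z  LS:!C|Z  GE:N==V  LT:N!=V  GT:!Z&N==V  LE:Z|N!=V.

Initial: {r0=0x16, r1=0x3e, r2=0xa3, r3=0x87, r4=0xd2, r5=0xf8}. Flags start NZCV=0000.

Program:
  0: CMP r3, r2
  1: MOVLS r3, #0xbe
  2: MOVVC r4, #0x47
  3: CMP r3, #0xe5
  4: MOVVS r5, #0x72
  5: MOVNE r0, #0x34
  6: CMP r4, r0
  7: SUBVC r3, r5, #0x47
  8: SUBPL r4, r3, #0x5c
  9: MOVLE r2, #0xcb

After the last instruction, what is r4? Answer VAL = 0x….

0: ✓ CMP  NZCV=1000
1: ✓ MOVLS  r3←0xbe
2: ✓ MOVVC  r4←0x47
3: ✓ CMP  NZCV=1000
4: · MOVVS
5: ✓ MOVNE  r0←0x34
6: ✓ CMP  NZCV=0010
7: ✓ SUBVC  r3←0xb1
8: ✓ SUBPL  r4←0x55
9: · MOVLE

VAL = 0x55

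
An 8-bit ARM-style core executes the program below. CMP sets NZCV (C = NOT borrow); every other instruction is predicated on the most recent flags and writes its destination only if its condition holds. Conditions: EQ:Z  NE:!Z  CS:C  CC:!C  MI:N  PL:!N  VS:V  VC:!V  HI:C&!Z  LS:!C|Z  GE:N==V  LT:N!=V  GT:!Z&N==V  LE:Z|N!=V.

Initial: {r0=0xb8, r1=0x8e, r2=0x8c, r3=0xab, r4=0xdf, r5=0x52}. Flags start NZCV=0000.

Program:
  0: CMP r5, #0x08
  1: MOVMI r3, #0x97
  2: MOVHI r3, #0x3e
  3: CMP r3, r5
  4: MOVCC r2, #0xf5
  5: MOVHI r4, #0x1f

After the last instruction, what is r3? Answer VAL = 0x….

VAL = 0x3e

0: ✓ CMP  NZCV=0010
1: · MOVMI
2: ✓ MOVHI  r3←0x3e
3: ✓ CMP  NZCV=1000
4: ✓ MOVCC  r2←0xf5
5: · MOVHI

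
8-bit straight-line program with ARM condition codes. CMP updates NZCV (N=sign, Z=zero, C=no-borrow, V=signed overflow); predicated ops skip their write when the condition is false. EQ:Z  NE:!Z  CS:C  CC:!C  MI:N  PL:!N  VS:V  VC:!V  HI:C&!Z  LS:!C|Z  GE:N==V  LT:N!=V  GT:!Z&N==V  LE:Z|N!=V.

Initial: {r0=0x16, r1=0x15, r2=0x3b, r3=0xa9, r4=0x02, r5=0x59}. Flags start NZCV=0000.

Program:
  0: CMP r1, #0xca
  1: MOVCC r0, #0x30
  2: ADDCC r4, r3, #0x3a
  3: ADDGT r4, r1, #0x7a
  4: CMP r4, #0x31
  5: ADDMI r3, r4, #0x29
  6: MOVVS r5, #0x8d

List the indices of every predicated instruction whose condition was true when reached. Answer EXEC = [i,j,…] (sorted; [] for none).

0: ✓ CMP  NZCV=0000
1: ✓ MOVCC  r0←0x30
2: ✓ ADDCC  r4←0xe3
3: ✓ ADDGT  r4←0x8f
4: ✓ CMP  NZCV=0011
5: · ADDMI
6: ✓ MOVVS  r5←0x8d

EXEC = [1,2,3,6]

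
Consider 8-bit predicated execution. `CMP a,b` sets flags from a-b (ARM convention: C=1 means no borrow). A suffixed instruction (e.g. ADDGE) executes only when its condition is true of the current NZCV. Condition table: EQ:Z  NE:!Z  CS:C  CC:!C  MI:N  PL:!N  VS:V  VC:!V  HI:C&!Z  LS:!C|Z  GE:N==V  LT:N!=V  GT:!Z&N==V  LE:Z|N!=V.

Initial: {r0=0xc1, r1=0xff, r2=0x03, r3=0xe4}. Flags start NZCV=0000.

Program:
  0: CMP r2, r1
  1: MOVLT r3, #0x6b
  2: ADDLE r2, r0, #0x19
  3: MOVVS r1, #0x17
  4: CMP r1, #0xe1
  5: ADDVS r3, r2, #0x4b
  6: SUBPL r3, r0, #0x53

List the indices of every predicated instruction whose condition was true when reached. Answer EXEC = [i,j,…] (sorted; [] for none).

EXEC = [6]

0: ✓ CMP  NZCV=0000
1: · MOVLT
2: · ADDLE
3: · MOVVS
4: ✓ CMP  NZCV=0010
5: · ADDVS
6: ✓ SUBPL  r3←0x6e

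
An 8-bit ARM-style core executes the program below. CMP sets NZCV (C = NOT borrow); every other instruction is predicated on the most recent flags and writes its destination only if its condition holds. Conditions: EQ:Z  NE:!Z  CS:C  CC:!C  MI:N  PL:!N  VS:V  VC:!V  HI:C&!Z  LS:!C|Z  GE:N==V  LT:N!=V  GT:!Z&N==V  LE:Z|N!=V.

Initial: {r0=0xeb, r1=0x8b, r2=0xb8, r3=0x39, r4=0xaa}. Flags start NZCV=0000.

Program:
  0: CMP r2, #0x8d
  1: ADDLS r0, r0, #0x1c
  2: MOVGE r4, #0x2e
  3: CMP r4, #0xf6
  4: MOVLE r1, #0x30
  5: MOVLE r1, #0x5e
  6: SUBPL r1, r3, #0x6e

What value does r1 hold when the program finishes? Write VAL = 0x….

VAL = 0xcb

0: ✓ CMP  NZCV=0010
1: · ADDLS
2: ✓ MOVGE  r4←0x2e
3: ✓ CMP  NZCV=0000
4: · MOVLE
5: · MOVLE
6: ✓ SUBPL  r1←0xcb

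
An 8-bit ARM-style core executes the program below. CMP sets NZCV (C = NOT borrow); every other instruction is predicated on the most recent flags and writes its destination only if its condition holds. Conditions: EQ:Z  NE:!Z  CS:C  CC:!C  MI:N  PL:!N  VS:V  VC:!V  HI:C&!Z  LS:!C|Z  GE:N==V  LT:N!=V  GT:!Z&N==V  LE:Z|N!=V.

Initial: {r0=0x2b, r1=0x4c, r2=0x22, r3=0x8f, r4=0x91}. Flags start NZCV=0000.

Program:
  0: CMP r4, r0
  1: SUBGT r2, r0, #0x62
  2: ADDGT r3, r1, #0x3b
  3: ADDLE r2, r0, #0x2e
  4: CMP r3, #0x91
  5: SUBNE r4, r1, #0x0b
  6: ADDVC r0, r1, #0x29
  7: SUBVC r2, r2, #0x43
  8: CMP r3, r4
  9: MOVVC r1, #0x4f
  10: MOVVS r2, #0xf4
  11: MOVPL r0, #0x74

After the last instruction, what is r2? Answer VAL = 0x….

VAL = 0xf4

[0] flags=0011 → (cmp)
[1] flags=0011 GT?F → skip
[2] flags=0011 GT?F → skip
[3] flags=0011 LE?T → r2=0x59
[4] flags=1000 → (cmp)
[5] flags=1000 NE?T → r4=0x41
[6] flags=1000 VC?T → r0=0x75
[7] flags=1000 VC?T → r2=0x16
[8] flags=0011 → (cmp)
[9] flags=0011 VC?F → skip
[10] flags=0011 VS?T → r2=0xf4
[11] flags=0011 PL?T → r0=0x74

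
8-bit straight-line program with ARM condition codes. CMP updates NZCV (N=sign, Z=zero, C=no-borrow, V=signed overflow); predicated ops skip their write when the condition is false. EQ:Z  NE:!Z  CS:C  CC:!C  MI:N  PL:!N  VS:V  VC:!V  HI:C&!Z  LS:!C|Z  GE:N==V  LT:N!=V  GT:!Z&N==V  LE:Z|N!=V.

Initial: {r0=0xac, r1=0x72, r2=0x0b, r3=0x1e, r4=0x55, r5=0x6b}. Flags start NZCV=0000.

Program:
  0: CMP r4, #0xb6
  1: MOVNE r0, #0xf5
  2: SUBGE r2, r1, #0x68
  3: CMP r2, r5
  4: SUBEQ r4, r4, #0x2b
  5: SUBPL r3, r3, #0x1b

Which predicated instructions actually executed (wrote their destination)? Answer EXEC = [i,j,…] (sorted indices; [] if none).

0: ✓ CMP  NZCV=1001
1: ✓ MOVNE  r0←0xf5
2: ✓ SUBGE  r2←0x0a
3: ✓ CMP  NZCV=1000
4: · SUBEQ
5: · SUBPL

EXEC = [1,2]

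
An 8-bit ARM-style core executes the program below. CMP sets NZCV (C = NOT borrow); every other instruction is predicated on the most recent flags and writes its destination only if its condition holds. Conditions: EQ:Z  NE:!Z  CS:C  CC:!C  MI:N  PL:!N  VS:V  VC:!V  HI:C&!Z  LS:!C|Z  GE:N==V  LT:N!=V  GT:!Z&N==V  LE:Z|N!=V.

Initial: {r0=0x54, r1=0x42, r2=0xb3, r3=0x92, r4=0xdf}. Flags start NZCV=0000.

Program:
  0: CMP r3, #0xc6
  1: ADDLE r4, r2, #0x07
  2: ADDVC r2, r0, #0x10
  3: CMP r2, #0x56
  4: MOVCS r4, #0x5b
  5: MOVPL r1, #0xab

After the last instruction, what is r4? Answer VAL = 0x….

VAL = 0x5b

[0] flags=1000 → (cmp)
[1] flags=1000 LE?T → r4=0xba
[2] flags=1000 VC?T → r2=0x64
[3] flags=0010 → (cmp)
[4] flags=0010 CS?T → r4=0x5b
[5] flags=0010 PL?T → r1=0xab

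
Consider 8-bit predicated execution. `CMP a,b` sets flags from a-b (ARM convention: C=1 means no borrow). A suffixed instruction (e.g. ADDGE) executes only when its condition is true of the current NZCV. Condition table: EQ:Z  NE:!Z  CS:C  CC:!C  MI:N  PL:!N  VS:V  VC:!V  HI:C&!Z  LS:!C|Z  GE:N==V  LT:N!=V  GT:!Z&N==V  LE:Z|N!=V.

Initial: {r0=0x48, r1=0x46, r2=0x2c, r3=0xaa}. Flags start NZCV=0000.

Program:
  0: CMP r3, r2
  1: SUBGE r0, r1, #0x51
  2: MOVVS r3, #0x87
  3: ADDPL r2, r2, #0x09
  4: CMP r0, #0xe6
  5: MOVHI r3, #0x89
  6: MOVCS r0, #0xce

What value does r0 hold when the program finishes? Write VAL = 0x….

[0] flags=0011 → (cmp)
[1] flags=0011 GE?F → skip
[2] flags=0011 VS?T → r3=0x87
[3] flags=0011 PL?T → r2=0x35
[4] flags=0000 → (cmp)
[5] flags=0000 HI?F → skip
[6] flags=0000 CS?F → skip

VAL = 0x48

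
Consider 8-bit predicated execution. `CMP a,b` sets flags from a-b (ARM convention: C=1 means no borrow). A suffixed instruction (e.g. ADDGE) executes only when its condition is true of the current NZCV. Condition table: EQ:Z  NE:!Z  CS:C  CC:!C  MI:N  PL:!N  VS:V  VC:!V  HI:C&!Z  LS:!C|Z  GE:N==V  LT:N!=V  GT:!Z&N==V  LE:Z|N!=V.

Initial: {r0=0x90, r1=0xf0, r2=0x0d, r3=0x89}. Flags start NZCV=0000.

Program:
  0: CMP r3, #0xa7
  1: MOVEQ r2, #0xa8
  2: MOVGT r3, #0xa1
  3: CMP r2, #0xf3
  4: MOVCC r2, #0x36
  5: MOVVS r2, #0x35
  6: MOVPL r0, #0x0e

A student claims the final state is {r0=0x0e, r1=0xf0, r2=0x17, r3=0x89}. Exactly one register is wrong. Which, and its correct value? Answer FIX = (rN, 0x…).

[0] flags=1000 → (cmp)
[1] flags=1000 EQ?F → skip
[2] flags=1000 GT?F → skip
[3] flags=0000 → (cmp)
[4] flags=0000 CC?T → r2=0x36
[5] flags=0000 VS?F → skip
[6] flags=0000 PL?T → r0=0x0e

FIX = (r2, 0x36)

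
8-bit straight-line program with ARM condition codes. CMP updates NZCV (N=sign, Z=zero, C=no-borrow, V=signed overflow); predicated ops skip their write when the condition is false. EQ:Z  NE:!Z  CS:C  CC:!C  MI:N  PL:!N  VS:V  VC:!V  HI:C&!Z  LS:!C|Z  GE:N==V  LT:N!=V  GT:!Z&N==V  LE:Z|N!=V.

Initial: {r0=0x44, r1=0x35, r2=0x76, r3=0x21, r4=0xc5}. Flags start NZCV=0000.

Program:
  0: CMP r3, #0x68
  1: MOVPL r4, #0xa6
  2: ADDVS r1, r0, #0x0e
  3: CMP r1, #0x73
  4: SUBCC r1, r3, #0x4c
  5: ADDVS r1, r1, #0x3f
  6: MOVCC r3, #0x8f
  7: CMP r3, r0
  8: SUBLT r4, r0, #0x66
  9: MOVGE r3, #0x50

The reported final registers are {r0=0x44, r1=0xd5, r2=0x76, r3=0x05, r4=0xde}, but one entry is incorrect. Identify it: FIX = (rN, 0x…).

FIX = (r3, 0x8f)

[0] flags=1000 → (cmp)
[1] flags=1000 PL?F → skip
[2] flags=1000 VS?F → skip
[3] flags=1000 → (cmp)
[4] flags=1000 CC?T → r1=0xd5
[5] flags=1000 VS?F → skip
[6] flags=1000 CC?T → r3=0x8f
[7] flags=0011 → (cmp)
[8] flags=0011 LT?T → r4=0xde
[9] flags=0011 GE?F → skip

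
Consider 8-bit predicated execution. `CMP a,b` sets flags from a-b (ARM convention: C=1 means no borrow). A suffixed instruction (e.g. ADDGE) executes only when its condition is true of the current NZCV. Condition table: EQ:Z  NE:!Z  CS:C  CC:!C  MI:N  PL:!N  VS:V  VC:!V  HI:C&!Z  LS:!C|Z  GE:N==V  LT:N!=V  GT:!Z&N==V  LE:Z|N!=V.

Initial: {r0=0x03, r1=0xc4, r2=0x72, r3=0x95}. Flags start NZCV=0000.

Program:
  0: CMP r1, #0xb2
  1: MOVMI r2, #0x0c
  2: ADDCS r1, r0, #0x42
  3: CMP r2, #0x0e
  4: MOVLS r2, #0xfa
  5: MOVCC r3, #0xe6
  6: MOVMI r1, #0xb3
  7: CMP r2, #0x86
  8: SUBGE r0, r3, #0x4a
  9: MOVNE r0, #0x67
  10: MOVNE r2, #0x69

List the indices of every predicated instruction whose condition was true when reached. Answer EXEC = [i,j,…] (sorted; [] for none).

EXEC = [2,8,9,10]

0: ✓ CMP  NZCV=0010
1: · MOVMI
2: ✓ ADDCS  r1←0x45
3: ✓ CMP  NZCV=0010
4: · MOVLS
5: · MOVCC
6: · MOVMI
7: ✓ CMP  NZCV=1001
8: ✓ SUBGE  r0←0x4b
9: ✓ MOVNE  r0←0x67
10: ✓ MOVNE  r2←0x69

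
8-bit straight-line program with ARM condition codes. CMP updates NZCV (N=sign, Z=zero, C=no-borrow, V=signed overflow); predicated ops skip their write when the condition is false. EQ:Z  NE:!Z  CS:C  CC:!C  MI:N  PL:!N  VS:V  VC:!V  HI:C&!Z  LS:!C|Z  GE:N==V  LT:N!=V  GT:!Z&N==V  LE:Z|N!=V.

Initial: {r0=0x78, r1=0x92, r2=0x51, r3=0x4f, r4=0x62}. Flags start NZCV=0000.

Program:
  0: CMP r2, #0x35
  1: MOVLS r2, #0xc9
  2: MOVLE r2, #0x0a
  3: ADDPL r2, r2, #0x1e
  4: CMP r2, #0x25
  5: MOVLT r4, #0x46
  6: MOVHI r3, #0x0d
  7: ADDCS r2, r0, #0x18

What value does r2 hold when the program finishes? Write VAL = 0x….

0: ✓ CMP  NZCV=0010
1: · MOVLS
2: · MOVLE
3: ✓ ADDPL  r2←0x6f
4: ✓ CMP  NZCV=0010
5: · MOVLT
6: ✓ MOVHI  r3←0x0d
7: ✓ ADDCS  r2←0x90

VAL = 0x90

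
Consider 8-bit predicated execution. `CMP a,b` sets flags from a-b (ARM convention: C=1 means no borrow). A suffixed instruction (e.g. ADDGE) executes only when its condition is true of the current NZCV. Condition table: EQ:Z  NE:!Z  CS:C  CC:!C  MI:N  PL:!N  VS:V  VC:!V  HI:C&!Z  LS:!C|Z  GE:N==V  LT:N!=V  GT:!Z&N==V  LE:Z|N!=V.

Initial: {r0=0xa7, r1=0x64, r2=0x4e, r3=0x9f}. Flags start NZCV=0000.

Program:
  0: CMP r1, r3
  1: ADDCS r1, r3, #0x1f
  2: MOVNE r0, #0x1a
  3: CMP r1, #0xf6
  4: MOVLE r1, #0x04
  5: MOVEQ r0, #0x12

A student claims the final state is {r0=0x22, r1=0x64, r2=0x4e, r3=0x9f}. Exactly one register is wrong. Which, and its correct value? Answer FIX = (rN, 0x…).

FIX = (r0, 0x1a)

[0] flags=1001 → (cmp)
[1] flags=1001 CS?F → skip
[2] flags=1001 NE?T → r0=0x1a
[3] flags=0000 → (cmp)
[4] flags=0000 LE?F → skip
[5] flags=0000 EQ?F → skip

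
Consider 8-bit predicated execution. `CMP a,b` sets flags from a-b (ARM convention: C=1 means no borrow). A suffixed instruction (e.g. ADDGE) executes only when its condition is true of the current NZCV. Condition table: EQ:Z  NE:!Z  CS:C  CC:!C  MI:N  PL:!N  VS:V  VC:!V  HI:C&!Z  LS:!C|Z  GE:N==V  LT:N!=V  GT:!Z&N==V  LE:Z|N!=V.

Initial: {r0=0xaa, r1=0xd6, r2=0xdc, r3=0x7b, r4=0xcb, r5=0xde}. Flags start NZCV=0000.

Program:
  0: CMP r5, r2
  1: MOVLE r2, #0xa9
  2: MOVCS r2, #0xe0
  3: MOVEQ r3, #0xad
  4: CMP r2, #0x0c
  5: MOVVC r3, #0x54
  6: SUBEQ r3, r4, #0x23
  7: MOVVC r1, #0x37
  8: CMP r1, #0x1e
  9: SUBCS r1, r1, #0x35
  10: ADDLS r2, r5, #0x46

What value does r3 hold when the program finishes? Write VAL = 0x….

[0] flags=0010 → (cmp)
[1] flags=0010 LE?F → skip
[2] flags=0010 CS?T → r2=0xe0
[3] flags=0010 EQ?F → skip
[4] flags=1010 → (cmp)
[5] flags=1010 VC?T → r3=0x54
[6] flags=1010 EQ?F → skip
[7] flags=1010 VC?T → r1=0x37
[8] flags=0010 → (cmp)
[9] flags=0010 CS?T → r1=0x02
[10] flags=0010 LS?F → skip

VAL = 0x54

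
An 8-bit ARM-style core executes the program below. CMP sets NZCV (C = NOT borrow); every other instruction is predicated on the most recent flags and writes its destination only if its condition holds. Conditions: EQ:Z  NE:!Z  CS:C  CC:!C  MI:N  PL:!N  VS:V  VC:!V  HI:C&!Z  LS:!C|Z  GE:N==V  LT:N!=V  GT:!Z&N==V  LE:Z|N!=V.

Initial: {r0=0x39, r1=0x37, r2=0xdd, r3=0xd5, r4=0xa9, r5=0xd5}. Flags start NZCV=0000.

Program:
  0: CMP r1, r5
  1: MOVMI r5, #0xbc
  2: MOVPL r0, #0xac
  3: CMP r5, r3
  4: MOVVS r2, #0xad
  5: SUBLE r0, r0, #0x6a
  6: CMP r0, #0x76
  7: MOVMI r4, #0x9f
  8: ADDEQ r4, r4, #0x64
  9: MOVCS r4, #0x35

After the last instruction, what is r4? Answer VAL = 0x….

VAL = 0x9f

0: ✓ CMP  NZCV=0000
1: · MOVMI
2: ✓ MOVPL  r0←0xac
3: ✓ CMP  NZCV=0110
4: · MOVVS
5: ✓ SUBLE  r0←0x42
6: ✓ CMP  NZCV=1000
7: ✓ MOVMI  r4←0x9f
8: · ADDEQ
9: · MOVCS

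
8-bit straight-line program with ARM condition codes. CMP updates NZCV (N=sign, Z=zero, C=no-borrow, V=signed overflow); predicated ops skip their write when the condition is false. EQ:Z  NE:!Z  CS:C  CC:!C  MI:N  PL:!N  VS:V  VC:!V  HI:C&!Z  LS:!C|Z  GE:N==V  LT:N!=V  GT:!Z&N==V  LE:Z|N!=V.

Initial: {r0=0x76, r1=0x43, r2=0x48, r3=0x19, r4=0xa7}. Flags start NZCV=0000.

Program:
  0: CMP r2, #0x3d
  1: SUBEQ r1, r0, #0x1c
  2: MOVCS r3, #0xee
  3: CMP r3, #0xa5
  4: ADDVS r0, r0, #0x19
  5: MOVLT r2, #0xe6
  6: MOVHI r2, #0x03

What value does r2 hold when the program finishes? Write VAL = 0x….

VAL = 0x03

0: ✓ CMP  NZCV=0010
1: · SUBEQ
2: ✓ MOVCS  r3←0xee
3: ✓ CMP  NZCV=0010
4: · ADDVS
5: · MOVLT
6: ✓ MOVHI  r2←0x03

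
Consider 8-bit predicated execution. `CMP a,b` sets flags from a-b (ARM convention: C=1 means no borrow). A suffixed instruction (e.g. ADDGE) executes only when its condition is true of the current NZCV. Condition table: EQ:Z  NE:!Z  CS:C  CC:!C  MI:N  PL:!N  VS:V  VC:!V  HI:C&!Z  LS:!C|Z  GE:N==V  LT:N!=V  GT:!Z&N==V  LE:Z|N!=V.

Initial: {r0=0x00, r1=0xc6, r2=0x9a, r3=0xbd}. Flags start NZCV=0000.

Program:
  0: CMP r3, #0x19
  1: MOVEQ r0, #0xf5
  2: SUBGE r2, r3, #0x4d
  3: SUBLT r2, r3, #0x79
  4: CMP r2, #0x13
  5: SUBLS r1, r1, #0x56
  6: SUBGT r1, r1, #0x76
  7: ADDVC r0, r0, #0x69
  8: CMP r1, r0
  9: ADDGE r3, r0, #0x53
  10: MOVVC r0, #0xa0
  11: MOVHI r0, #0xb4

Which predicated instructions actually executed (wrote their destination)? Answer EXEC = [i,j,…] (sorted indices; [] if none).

EXEC = [3,6,7,10]

[0] flags=1010 → (cmp)
[1] flags=1010 EQ?F → skip
[2] flags=1010 GE?F → skip
[3] flags=1010 LT?T → r2=0x44
[4] flags=0010 → (cmp)
[5] flags=0010 LS?F → skip
[6] flags=0010 GT?T → r1=0x50
[7] flags=0010 VC?T → r0=0x69
[8] flags=1000 → (cmp)
[9] flags=1000 GE?F → skip
[10] flags=1000 VC?T → r0=0xa0
[11] flags=1000 HI?F → skip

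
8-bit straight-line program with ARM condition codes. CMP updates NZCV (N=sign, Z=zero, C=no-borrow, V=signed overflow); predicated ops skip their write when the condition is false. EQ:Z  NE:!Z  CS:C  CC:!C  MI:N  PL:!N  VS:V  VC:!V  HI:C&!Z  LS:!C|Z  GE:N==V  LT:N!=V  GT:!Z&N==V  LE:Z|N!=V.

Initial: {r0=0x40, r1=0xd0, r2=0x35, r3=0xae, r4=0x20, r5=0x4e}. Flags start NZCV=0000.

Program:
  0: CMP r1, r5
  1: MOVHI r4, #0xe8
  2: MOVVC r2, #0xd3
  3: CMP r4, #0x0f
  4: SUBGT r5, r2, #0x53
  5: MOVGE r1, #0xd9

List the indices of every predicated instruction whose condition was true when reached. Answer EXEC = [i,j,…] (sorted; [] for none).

EXEC = [1,2]

0: ✓ CMP  NZCV=1010
1: ✓ MOVHI  r4←0xe8
2: ✓ MOVVC  r2←0xd3
3: ✓ CMP  NZCV=1010
4: · SUBGT
5: · MOVGE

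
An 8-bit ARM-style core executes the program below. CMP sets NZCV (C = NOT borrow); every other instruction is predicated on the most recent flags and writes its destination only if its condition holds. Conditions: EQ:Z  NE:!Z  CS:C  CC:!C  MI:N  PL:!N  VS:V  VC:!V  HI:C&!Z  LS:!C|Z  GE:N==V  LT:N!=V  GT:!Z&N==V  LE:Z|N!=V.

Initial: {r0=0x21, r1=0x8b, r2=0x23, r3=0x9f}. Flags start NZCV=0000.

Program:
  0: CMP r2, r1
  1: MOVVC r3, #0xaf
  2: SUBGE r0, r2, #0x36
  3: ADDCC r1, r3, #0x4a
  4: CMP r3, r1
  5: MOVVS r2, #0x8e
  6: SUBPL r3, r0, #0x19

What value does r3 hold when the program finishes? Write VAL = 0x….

0: ✓ CMP  NZCV=1001
1: · MOVVC
2: ✓ SUBGE  r0←0xed
3: ✓ ADDCC  r1←0xe9
4: ✓ CMP  NZCV=1000
5: · MOVVS
6: · SUBPL

VAL = 0x9f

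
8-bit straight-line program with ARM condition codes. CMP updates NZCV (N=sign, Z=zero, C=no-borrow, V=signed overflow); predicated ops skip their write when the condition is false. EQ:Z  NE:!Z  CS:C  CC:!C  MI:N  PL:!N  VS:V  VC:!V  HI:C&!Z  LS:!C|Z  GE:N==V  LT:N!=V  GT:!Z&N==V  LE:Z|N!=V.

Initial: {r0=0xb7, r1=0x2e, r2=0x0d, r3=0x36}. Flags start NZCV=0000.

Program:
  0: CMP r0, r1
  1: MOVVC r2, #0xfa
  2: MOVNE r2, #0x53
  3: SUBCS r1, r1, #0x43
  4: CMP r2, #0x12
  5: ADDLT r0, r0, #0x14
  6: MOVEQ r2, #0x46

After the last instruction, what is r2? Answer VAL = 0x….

0: ✓ CMP  NZCV=1010
1: ✓ MOVVC  r2←0xfa
2: ✓ MOVNE  r2←0x53
3: ✓ SUBCS  r1←0xeb
4: ✓ CMP  NZCV=0010
5: · ADDLT
6: · MOVEQ

VAL = 0x53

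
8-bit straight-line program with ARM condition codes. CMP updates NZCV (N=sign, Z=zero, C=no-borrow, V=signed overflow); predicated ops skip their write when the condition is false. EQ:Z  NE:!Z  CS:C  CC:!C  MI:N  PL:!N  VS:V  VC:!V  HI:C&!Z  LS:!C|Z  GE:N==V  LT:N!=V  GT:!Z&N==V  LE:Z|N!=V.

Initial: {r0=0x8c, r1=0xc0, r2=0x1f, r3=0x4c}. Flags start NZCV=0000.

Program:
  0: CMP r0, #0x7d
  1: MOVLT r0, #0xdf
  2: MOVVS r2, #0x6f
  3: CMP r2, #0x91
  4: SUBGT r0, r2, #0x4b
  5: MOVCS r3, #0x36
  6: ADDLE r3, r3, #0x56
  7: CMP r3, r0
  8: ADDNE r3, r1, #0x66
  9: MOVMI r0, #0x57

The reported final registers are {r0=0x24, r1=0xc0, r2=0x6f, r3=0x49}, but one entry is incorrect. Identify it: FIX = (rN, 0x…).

FIX = (r3, 0x26)

0: ✓ CMP  NZCV=0011
1: ✓ MOVLT  r0←0xdf
2: ✓ MOVVS  r2←0x6f
3: ✓ CMP  NZCV=1001
4: ✓ SUBGT  r0←0x24
5: · MOVCS
6: · ADDLE
7: ✓ CMP  NZCV=0010
8: ✓ ADDNE  r3←0x26
9: · MOVMI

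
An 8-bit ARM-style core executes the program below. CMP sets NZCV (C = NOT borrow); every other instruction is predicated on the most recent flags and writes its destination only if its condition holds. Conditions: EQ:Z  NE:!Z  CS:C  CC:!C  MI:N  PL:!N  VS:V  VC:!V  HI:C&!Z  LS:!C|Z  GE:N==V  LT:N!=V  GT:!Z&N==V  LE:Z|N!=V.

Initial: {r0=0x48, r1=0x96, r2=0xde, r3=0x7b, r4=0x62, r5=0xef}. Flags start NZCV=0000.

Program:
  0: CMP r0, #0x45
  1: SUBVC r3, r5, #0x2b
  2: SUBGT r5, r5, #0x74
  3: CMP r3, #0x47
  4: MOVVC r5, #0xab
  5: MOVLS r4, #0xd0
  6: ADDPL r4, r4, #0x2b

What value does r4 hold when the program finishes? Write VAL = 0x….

0: ✓ CMP  NZCV=0010
1: ✓ SUBVC  r3←0xc4
2: ✓ SUBGT  r5←0x7b
3: ✓ CMP  NZCV=0011
4: · MOVVC
5: · MOVLS
6: ✓ ADDPL  r4←0x8d

VAL = 0x8d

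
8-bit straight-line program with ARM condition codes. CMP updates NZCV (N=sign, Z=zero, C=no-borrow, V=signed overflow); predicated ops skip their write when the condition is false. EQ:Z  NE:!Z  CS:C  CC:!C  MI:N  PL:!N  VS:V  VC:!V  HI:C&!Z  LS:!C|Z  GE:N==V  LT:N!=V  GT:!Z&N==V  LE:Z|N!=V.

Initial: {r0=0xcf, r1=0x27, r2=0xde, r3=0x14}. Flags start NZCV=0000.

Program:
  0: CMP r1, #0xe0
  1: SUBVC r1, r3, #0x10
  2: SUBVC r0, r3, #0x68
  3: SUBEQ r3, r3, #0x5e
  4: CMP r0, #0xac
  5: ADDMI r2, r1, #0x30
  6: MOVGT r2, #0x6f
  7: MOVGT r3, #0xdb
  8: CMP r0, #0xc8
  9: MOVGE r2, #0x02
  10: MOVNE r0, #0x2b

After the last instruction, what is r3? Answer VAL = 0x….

0: ✓ CMP  NZCV=0000
1: ✓ SUBVC  r1←0x04
2: ✓ SUBVC  r0←0xac
3: · SUBEQ
4: ✓ CMP  NZCV=0110
5: · ADDMI
6: · MOVGT
7: · MOVGT
8: ✓ CMP  NZCV=1000
9: · MOVGE
10: ✓ MOVNE  r0←0x2b

VAL = 0x14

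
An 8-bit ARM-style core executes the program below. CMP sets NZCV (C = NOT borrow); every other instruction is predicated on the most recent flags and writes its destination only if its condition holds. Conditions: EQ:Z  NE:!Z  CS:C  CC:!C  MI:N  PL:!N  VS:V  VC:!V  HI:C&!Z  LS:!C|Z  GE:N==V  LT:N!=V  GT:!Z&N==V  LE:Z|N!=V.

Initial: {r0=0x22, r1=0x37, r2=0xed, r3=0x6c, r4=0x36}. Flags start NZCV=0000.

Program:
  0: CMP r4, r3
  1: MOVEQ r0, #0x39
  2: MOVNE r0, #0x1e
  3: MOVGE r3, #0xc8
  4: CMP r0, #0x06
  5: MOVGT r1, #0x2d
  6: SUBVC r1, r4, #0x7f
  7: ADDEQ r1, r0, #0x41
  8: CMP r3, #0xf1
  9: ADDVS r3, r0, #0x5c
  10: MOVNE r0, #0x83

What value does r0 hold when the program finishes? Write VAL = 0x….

VAL = 0x83

[0] flags=1000 → (cmp)
[1] flags=1000 EQ?F → skip
[2] flags=1000 NE?T → r0=0x1e
[3] flags=1000 GE?F → skip
[4] flags=0010 → (cmp)
[5] flags=0010 GT?T → r1=0x2d
[6] flags=0010 VC?T → r1=0xb7
[7] flags=0010 EQ?F → skip
[8] flags=0000 → (cmp)
[9] flags=0000 VS?F → skip
[10] flags=0000 NE?T → r0=0x83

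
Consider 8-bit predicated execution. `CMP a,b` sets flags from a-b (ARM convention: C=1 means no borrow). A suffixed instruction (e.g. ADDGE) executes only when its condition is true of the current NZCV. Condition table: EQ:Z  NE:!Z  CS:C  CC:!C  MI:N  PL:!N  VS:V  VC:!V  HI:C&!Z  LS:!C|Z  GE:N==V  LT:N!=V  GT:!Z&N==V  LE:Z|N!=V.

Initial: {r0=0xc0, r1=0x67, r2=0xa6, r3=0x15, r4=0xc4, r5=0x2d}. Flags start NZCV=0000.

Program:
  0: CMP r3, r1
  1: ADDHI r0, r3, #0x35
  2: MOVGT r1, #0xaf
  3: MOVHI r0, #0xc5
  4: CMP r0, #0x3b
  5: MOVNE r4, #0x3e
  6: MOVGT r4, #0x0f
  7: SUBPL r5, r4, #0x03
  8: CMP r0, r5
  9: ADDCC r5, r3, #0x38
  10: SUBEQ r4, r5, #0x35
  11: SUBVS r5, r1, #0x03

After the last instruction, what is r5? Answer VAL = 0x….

[0] flags=1000 → (cmp)
[1] flags=1000 HI?F → skip
[2] flags=1000 GT?F → skip
[3] flags=1000 HI?F → skip
[4] flags=1010 → (cmp)
[5] flags=1010 NE?T → r4=0x3e
[6] flags=1010 GT?F → skip
[7] flags=1010 PL?F → skip
[8] flags=1010 → (cmp)
[9] flags=1010 CC?F → skip
[10] flags=1010 EQ?F → skip
[11] flags=1010 VS?F → skip

VAL = 0x2d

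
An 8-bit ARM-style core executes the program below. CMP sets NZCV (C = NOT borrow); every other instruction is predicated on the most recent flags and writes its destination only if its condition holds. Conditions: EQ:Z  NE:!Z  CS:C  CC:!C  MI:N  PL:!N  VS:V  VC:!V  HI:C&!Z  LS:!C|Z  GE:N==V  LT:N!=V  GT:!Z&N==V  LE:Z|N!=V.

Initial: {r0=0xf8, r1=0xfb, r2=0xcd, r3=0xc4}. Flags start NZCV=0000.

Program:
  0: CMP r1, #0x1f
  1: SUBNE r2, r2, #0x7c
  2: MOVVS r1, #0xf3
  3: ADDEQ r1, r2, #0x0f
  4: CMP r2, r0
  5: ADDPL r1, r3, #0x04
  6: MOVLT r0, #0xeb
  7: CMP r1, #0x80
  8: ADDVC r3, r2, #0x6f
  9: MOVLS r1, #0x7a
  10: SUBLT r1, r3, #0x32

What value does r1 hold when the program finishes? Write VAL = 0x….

0: ✓ CMP  NZCV=1010
1: ✓ SUBNE  r2←0x51
2: · MOVVS
3: · ADDEQ
4: ✓ CMP  NZCV=0000
5: ✓ ADDPL  r1←0xc8
6: · MOVLT
7: ✓ CMP  NZCV=0010
8: ✓ ADDVC  r3←0xc0
9: · MOVLS
10: · SUBLT

VAL = 0xc8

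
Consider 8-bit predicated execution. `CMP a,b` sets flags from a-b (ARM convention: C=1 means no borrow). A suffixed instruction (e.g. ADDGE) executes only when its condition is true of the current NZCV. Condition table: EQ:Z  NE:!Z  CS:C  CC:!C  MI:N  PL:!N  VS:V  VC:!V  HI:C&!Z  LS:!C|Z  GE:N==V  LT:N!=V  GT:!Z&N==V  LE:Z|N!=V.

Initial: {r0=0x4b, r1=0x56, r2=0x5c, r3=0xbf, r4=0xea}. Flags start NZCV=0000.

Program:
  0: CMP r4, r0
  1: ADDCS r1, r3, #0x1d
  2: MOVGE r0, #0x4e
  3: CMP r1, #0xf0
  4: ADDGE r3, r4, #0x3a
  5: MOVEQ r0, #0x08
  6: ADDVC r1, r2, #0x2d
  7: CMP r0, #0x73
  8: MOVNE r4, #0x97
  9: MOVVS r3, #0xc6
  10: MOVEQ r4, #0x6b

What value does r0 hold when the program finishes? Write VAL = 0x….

[0] flags=1010 → (cmp)
[1] flags=1010 CS?T → r1=0xdc
[2] flags=1010 GE?F → skip
[3] flags=1000 → (cmp)
[4] flags=1000 GE?F → skip
[5] flags=1000 EQ?F → skip
[6] flags=1000 VC?T → r1=0x89
[7] flags=1000 → (cmp)
[8] flags=1000 NE?T → r4=0x97
[9] flags=1000 VS?F → skip
[10] flags=1000 EQ?F → skip

VAL = 0x4b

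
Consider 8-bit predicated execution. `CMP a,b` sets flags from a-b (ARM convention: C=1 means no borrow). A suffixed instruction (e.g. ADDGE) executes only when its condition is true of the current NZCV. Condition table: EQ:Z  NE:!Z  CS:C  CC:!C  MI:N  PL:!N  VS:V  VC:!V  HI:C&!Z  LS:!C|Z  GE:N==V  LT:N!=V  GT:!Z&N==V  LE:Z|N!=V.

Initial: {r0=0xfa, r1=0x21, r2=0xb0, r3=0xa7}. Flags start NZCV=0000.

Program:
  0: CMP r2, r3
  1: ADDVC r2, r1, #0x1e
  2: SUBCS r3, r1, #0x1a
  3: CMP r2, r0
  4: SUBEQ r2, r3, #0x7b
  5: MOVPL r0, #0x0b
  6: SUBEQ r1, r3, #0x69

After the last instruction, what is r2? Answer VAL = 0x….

VAL = 0x3f

0: ✓ CMP  NZCV=0010
1: ✓ ADDVC  r2←0x3f
2: ✓ SUBCS  r3←0x07
3: ✓ CMP  NZCV=0000
4: · SUBEQ
5: ✓ MOVPL  r0←0x0b
6: · SUBEQ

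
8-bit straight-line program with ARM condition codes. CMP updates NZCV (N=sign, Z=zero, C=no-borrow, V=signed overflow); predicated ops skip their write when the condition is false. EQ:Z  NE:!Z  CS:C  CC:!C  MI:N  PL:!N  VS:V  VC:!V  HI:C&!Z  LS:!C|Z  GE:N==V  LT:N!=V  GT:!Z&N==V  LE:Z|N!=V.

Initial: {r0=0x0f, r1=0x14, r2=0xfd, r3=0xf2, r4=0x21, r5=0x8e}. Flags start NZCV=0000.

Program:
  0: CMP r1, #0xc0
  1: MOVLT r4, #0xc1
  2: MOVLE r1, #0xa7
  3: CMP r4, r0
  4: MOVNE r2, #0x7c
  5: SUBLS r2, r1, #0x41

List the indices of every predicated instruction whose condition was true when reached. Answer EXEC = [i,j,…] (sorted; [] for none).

[0] flags=0000 → (cmp)
[1] flags=0000 LT?F → skip
[2] flags=0000 LE?F → skip
[3] flags=0010 → (cmp)
[4] flags=0010 NE?T → r2=0x7c
[5] flags=0010 LS?F → skip

EXEC = [4]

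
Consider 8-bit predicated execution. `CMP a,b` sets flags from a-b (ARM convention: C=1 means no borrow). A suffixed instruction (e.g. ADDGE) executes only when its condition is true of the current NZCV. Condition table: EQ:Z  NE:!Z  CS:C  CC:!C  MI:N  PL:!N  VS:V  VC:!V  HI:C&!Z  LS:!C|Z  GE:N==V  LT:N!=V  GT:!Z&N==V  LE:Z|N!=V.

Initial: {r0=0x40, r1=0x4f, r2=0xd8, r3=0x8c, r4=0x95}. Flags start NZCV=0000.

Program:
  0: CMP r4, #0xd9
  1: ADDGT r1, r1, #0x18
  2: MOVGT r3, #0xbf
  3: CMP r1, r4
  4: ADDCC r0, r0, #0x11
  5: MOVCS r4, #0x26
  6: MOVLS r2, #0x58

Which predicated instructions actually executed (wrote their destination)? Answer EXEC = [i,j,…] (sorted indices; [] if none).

EXEC = [4,6]

[0] flags=1000 → (cmp)
[1] flags=1000 GT?F → skip
[2] flags=1000 GT?F → skip
[3] flags=1001 → (cmp)
[4] flags=1001 CC?T → r0=0x51
[5] flags=1001 CS?F → skip
[6] flags=1001 LS?T → r2=0x58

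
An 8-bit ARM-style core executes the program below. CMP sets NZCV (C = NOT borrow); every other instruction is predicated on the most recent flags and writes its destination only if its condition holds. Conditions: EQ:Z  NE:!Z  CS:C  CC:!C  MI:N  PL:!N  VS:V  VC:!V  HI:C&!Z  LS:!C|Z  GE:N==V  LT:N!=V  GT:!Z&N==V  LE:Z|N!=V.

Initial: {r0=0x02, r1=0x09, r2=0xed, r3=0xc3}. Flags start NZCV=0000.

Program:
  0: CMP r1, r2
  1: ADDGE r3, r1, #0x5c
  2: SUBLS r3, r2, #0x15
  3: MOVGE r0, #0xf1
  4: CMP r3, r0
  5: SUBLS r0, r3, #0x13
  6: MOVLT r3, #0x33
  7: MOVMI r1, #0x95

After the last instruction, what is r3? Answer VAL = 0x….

[0] flags=0000 → (cmp)
[1] flags=0000 GE?T → r3=0x65
[2] flags=0000 LS?T → r3=0xd8
[3] flags=0000 GE?T → r0=0xf1
[4] flags=1000 → (cmp)
[5] flags=1000 LS?T → r0=0xc5
[6] flags=1000 LT?T → r3=0x33
[7] flags=1000 MI?T → r1=0x95

VAL = 0x33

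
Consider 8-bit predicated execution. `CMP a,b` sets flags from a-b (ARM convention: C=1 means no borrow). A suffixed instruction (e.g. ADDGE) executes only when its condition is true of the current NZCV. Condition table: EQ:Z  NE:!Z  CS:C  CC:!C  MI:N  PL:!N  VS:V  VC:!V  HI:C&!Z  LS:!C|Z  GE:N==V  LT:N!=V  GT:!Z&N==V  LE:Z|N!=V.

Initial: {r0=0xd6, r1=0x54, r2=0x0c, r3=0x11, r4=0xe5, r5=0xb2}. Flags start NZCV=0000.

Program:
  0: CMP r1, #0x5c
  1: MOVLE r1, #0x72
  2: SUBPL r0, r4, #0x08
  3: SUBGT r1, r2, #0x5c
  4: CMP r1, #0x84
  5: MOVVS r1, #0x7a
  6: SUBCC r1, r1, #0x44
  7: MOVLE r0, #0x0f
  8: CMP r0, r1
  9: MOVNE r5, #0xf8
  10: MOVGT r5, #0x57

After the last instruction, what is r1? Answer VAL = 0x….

VAL = 0x36

[0] flags=1000 → (cmp)
[1] flags=1000 LE?T → r1=0x72
[2] flags=1000 PL?F → skip
[3] flags=1000 GT?F → skip
[4] flags=1001 → (cmp)
[5] flags=1001 VS?T → r1=0x7a
[6] flags=1001 CC?T → r1=0x36
[7] flags=1001 LE?F → skip
[8] flags=1010 → (cmp)
[9] flags=1010 NE?T → r5=0xf8
[10] flags=1010 GT?F → skip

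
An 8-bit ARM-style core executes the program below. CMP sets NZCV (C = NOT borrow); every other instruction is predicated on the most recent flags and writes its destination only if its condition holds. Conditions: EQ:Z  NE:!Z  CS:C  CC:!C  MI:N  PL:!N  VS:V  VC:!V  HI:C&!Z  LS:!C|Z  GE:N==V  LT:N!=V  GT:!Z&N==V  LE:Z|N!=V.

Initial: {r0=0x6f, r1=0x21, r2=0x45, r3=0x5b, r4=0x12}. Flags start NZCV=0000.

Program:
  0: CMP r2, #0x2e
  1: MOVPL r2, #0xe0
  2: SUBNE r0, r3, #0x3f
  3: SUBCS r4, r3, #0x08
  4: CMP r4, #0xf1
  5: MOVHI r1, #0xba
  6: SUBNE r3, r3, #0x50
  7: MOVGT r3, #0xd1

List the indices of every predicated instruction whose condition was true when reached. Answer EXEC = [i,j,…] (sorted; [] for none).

0: ✓ CMP  NZCV=0010
1: ✓ MOVPL  r2←0xe0
2: ✓ SUBNE  r0←0x1c
3: ✓ SUBCS  r4←0x53
4: ✓ CMP  NZCV=0000
5: · MOVHI
6: ✓ SUBNE  r3←0x0b
7: ✓ MOVGT  r3←0xd1

EXEC = [1,2,3,6,7]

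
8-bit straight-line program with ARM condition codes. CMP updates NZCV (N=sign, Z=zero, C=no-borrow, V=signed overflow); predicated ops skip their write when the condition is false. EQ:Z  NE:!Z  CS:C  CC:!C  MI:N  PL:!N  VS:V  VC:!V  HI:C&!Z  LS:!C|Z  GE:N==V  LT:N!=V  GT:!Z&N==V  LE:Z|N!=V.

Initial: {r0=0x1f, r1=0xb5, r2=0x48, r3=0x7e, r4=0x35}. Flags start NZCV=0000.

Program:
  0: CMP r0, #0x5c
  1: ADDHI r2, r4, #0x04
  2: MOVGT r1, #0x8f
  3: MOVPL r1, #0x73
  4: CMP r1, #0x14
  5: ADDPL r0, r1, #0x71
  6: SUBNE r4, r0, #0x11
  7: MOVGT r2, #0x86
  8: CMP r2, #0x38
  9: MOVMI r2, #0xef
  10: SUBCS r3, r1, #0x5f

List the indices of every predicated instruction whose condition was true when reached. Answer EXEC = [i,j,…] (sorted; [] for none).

EXEC = [6,10]

0: ✓ CMP  NZCV=1000
1: · ADDHI
2: · MOVGT
3: · MOVPL
4: ✓ CMP  NZCV=1010
5: · ADDPL
6: ✓ SUBNE  r4←0x0e
7: · MOVGT
8: ✓ CMP  NZCV=0010
9: · MOVMI
10: ✓ SUBCS  r3←0x56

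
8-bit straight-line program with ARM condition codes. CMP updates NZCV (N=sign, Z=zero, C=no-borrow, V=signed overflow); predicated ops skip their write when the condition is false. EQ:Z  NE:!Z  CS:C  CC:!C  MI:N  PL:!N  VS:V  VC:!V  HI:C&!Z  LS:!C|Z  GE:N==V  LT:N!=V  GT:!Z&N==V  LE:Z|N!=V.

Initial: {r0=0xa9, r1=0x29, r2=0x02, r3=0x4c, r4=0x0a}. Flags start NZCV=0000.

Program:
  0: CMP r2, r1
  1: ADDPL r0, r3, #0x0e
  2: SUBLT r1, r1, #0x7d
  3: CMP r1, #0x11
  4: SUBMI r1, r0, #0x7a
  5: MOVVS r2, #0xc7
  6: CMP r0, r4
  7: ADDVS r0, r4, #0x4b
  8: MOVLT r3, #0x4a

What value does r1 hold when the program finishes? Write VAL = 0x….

VAL = 0x2f

0: ✓ CMP  NZCV=1000
1: · ADDPL
2: ✓ SUBLT  r1←0xac
3: ✓ CMP  NZCV=1010
4: ✓ SUBMI  r1←0x2f
5: · MOVVS
6: ✓ CMP  NZCV=1010
7: · ADDVS
8: ✓ MOVLT  r3←0x4a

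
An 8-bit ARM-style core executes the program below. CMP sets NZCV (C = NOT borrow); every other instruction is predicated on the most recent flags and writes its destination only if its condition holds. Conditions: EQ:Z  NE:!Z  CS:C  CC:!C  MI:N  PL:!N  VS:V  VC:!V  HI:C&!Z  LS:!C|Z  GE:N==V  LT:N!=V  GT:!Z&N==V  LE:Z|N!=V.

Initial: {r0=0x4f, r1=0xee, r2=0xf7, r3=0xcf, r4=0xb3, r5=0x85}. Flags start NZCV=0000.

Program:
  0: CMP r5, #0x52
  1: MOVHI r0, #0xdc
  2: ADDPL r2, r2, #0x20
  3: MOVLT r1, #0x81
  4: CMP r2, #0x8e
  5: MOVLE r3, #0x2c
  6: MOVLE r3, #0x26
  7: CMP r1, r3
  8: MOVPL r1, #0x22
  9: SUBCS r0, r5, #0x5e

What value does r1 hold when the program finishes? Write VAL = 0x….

VAL = 0x81

0: ✓ CMP  NZCV=0011
1: ✓ MOVHI  r0←0xdc
2: ✓ ADDPL  r2←0x17
3: ✓ MOVLT  r1←0x81
4: ✓ CMP  NZCV=1001
5: · MOVLE
6: · MOVLE
7: ✓ CMP  NZCV=1000
8: · MOVPL
9: · SUBCS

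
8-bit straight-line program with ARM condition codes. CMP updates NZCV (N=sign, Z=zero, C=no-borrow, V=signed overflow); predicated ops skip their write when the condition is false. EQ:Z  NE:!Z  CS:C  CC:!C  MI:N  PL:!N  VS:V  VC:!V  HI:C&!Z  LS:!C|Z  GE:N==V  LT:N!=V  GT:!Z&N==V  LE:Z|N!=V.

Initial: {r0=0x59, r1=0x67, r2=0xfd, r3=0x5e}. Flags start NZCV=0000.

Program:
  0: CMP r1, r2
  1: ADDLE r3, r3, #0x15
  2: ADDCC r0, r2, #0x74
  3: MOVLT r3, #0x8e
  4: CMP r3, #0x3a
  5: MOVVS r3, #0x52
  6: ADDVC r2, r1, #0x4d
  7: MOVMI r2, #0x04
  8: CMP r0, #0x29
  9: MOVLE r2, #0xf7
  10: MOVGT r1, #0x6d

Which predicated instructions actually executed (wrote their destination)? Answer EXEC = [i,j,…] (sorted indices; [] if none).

[0] flags=0000 → (cmp)
[1] flags=0000 LE?F → skip
[2] flags=0000 CC?T → r0=0x71
[3] flags=0000 LT?F → skip
[4] flags=0010 → (cmp)
[5] flags=0010 VS?F → skip
[6] flags=0010 VC?T → r2=0xb4
[7] flags=0010 MI?F → skip
[8] flags=0010 → (cmp)
[9] flags=0010 LE?F → skip
[10] flags=0010 GT?T → r1=0x6d

EXEC = [2,6,10]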